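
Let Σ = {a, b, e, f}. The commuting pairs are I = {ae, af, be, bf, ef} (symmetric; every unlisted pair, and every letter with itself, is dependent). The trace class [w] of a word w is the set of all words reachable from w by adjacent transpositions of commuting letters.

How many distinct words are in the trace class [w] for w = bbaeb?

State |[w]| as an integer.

0(b) covers ∅
1(b) covers 0:b
2(a) covers 1:b
3(e) covers ∅
4(b) covers 2:a
floor of heap: 0:b, 3:e
completions by unplaced set U, small U first (add the entries for U minus each lowest piece of U):
  |U|=1: {3}:1  {4}:1
  |U|=2: {2,4}:1  {3,4}:2
  |U|=3: {1,2,4}:1  {2,3,4}:3
  start at 0(b): 4
  start at 3(e): 1
sum over floor = 5

5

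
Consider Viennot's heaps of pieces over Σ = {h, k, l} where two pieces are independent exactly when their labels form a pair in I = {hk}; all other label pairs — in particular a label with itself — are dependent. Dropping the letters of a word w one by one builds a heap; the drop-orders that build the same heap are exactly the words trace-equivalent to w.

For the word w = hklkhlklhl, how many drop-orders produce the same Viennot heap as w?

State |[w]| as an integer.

0(h) covers ∅
1(k) covers ∅
2(l) covers 0:h, 1:k
3(k) covers 2:l
4(h) covers 2:l
5(l) covers 3:k, 4:h
6(k) covers 5:l
7(l) covers 6:k
8(h) covers 7:l
9(l) covers 8:h
floor of heap: 0:h, 1:k
completions by unplaced set U, small U first (add the entries for U minus each lowest piece of U):
  |U|=1: {9}:1
  |U|=2: {8,9}:1
  |U|=3: {7,8,9}:1
  |U|=4: {6,7,8,9}:1
  |U|=5: {5,6,7,8,9}:1
  |U|=6: {3,5,6,7,8,9}:1  {4,5,6,7,8,9}:1
  |U|=7: {3,4,5,6,7,8,9}:2
  |U|=8: {2,3,4,5,6,7,8,9}:2
  start at 0(h): 2
  start at 1(k): 2
sum over floor = 4

4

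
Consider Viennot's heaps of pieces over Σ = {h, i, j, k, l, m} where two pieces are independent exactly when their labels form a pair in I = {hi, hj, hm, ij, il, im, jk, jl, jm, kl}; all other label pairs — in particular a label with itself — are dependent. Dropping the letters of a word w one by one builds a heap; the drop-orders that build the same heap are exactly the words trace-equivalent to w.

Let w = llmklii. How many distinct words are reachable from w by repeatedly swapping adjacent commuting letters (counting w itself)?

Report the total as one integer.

4

piece 0:l — minimal
piece 1:l rests on {0:l}
piece 2:m rests on {1:l}
piece 3:k rests on {2:m}
piece 4:l rests on {2:m}
piece 5:i rests on {3:k}
piece 6:i rests on {5:i}
minimal pieces: {0:l}
ways to finish when only these pieces remain (= sum over removing one remaining piece with nothing left below it):
  1 left: {4}→1  {6}→1
  2 left: {4,6}→2  {5,6}→1
  3 left: {3,5,6}→1  {4,5,6}→3
  4 left: {3,4,5,6}→4
  5 left: {2,3,4,5,6}→4
  placing 0:l first → 4 extensions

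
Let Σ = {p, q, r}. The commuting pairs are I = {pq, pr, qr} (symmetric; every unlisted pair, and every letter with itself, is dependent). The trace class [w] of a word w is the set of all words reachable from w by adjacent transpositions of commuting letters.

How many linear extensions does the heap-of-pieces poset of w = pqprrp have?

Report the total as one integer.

piece 0:p — minimal
piece 1:q — minimal
piece 2:p rests on {0:p}
piece 3:r — minimal
piece 4:r rests on {3:r}
piece 5:p rests on {2:p}
minimal pieces: {0:p, 1:q, 3:r}
ways to finish when only these pieces remain (= sum over removing one remaining piece with nothing left below it):
  1 left: {1}→1  {4}→1  {5}→1
  2 left: {1,4}→2  {1,5}→2  {2,5}→1  {3,4}→1  {4,5}→2
  3 left: {0,2,5}→1  {1,2,5}→3  {1,3,4}→3  {1,4,5}→6  {2,4,5}→3  {3,4,5}→3
  4 left: {0,1,2,5}→4  {0,2,4,5}→4  {1,2,4,5}→12  {1,3,4,5}→12  {2,3,4,5}→6
  placing 0:p first → 30 extensions
  placing 1:q first → 10 extensions
  placing 3:r first → 20 extensions
total linear extensions = 60

60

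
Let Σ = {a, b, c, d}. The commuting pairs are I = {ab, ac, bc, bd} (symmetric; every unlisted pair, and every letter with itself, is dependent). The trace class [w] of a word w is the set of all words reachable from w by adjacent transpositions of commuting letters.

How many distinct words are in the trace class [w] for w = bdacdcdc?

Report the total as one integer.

piece 0:b — minimal
piece 1:d — minimal
piece 2:a rests on {1:d}
piece 3:c rests on {1:d}
piece 4:d rests on {2:a, 3:c}
piece 5:c rests on {4:d}
piece 6:d rests on {5:c}
piece 7:c rests on {6:d}
minimal pieces: {0:b, 1:d}
ways to finish when only these pieces remain (= sum over removing one remaining piece with nothing left below it):
  1 left: {0}→1  {7}→1
  2 left: {0,7}→2  {6,7}→1
  3 left: {0,6,7}→3  {5,6,7}→1
  4 left: {0,5,6,7}→4  {4,5,6,7}→1
  5 left: {0,4,5,6,7}→5  {2,4,5,6,7}→1  {3,4,5,6,7}→1
  6 left: {0,2,4,5,6,7}→6  {0,3,4,5,6,7}→6  {2,3,4,5,6,7}→2
  placing 0:b first → 2 extensions
  placing 1:d first → 14 extensions
total linear extensions = 16

16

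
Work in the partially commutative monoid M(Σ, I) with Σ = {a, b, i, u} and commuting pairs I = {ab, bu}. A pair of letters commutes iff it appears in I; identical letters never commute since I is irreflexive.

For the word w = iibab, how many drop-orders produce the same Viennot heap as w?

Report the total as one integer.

#0=i has no predecessor
#1=i depends on [0:i]
#2=b depends on [1:i]
#3=a depends on [1:i]
#4=b depends on [2:b]
sources: [0:i]
N(rest) = Σ N(rest − s) over sources s of rest; N(one piece) = 1:
  size 1 → [3]=1  [4]=1
  size 2 → [2,4]=1  [3,4]=2
  size 3 → [2,3,4]=3
  first=0(i) contributes 3

3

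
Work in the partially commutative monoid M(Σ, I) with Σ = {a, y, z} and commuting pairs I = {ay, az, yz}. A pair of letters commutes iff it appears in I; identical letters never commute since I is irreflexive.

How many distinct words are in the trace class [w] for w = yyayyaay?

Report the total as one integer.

piece 0:y — minimal
piece 1:y rests on {0:y}
piece 2:a — minimal
piece 3:y rests on {1:y}
piece 4:y rests on {3:y}
piece 5:a rests on {2:a}
piece 6:a rests on {5:a}
piece 7:y rests on {4:y}
minimal pieces: {0:y, 2:a}
ways to finish when only these pieces remain (= sum over removing one remaining piece with nothing left below it):
  1 left: {6}→1  {7}→1
  2 left: {4,7}→1  {5,6}→1  {6,7}→2
  3 left: {2,5,6}→1  {3,4,7}→1  {4,6,7}→3  {5,6,7}→3
  4 left: {1,3,4,7}→1  {2,5,6,7}→4  {3,4,6,7}→4  {4,5,6,7}→6
  5 left: {0,1,3,4,7}→1  {1,3,4,6,7}→5  {2,4,5,6,7}→10  {3,4,5,6,7}→10
  6 left: {0,1,3,4,6,7}→6  {1,3,4,5,6,7}→15  {2,3,4,5,6,7}→20
  placing 0:y first → 35 extensions
  placing 2:a first → 21 extensions
total linear extensions = 56

56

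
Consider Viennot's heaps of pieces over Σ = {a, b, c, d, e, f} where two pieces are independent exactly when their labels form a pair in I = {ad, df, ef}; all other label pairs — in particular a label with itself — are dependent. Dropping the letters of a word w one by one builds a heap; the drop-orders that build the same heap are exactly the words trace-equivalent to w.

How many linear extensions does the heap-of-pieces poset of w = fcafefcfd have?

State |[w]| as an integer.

piece 0:f — minimal
piece 1:c rests on {0:f}
piece 2:a rests on {1:c}
piece 3:f rests on {2:a}
piece 4:e rests on {2:a}
piece 5:f rests on {3:f}
piece 6:c rests on {4:e, 5:f}
piece 7:f rests on {6:c}
piece 8:d rests on {6:c}
minimal pieces: {0:f}
ways to finish when only these pieces remain (= sum over removing one remaining piece with nothing left below it):
  1 left: {7}→1  {8}→1
  2 left: {7,8}→2
  3 left: {6,7,8}→2
  4 left: {4,6,7,8}→2  {5,6,7,8}→2
  5 left: {3,5,6,7,8}→2  {4,5,6,7,8}→4
  6 left: {3,4,5,6,7,8}→6
  7 left: {2,3,4,5,6,7,8}→6
  placing 0:f first → 6 extensions

6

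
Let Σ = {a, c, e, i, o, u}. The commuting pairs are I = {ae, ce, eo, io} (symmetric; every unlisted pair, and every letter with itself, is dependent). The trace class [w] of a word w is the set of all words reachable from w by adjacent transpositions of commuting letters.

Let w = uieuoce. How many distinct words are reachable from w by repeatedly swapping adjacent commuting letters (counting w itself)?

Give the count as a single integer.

3

piece 0:u — minimal
piece 1:i rests on {0:u}
piece 2:e rests on {1:i}
piece 3:u rests on {2:e}
piece 4:o rests on {3:u}
piece 5:c rests on {4:o}
piece 6:e rests on {3:u}
minimal pieces: {0:u}
ways to finish when only these pieces remain (= sum over removing one remaining piece with nothing left below it):
  1 left: {5}→1  {6}→1
  2 left: {4,5}→1  {5,6}→2
  3 left: {4,5,6}→3
  4 left: {3,4,5,6}→3
  5 left: {2,3,4,5,6}→3
  placing 0:u first → 3 extensions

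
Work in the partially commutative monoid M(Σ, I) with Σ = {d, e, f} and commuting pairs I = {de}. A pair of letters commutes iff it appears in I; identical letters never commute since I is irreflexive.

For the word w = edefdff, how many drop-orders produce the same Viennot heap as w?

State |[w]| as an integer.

piece 0:e — minimal
piece 1:d — minimal
piece 2:e rests on {0:e}
piece 3:f rests on {1:d, 2:e}
piece 4:d rests on {3:f}
piece 5:f rests on {4:d}
piece 6:f rests on {5:f}
minimal pieces: {0:e, 1:d}
ways to finish when only these pieces remain (= sum over removing one remaining piece with nothing left below it):
  1 left: {6}→1
  2 left: {5,6}→1
  3 left: {4,5,6}→1
  4 left: {3,4,5,6}→1
  5 left: {1,3,4,5,6}→1  {2,3,4,5,6}→1
  placing 0:e first → 2 extensions
  placing 1:d first → 1 extensions
total linear extensions = 3

3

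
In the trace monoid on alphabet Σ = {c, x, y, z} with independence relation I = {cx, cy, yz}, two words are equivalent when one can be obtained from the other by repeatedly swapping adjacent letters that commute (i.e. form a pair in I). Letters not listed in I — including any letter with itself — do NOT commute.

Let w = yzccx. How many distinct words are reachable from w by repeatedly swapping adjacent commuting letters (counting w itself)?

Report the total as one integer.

#0=y has no predecessor
#1=z has no predecessor
#2=c depends on [1:z]
#3=c depends on [2:c]
#4=x depends on [0:y, 1:z]
sources: [0:y, 1:z]
N(rest) = Σ N(rest − s) over sources s of rest; N(one piece) = 1:
  size 1 → [3]=1  [4]=1
  size 2 → [0,4]=1  [2,3]=1  [3,4]=2
  size 3 → [0,3,4]=3  [2,3,4]=3
  first=0(y) contributes 3
  first=1(z) contributes 6
|[w]| = 9

9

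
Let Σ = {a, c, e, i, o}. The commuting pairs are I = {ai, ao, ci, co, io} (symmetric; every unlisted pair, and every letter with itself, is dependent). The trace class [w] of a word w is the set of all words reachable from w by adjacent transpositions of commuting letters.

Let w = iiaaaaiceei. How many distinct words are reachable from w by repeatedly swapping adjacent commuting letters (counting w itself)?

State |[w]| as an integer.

56

drop 0:i onto floor
drop 1:i onto {0:i}
drop 2:a onto floor
drop 3:a onto {2:a}
drop 4:a onto {3:a}
drop 5:a onto {4:a}
drop 6:i onto {1:i}
drop 7:c onto {5:a}
drop 8:e onto {6:i, 7:c}
drop 9:e onto {8:e}
drop 10:i onto {9:e}
ground layer = {0:i, 2:a}
drop-orders for the pieces not yet dropped (sum over which currently-grounded one goes next):
  1 to go: {10} 1
  2 to go: {9,10} 1
  3 to go: {8,9,10} 1
  4 to go: {6,8,9,10} 1  {7,8,9,10} 1
  5 to go: {1,6,8,9,10} 1  {5,7,8,9,10} 1  {6,7,8,9,10} 2
  6 to go: {0,1,6,8,9,10} 1  {1,6,7,8,9,10} 3  {4,5,7,8,9,10} 1  {5,6,7,8,9,10} 3
  7 to go: {0,1,6,7,8,9,10} 4  {1,5,6,7,8,9,10} 6  {3,4,5,7,8,9,10} 1  {4,5,6,7,8,9,10} 4
  8 to go: {0,1,5,6,7,8,9,10} 10  {1,4,5,6,7,8,9,10} 10  {2,3,4,5,7,8,9,10} 1  {3,4,5,6,7,8,9,10} 5
  9 to go: {0,1,4,5,6,7,8,9,10} 20  {1,3,4,5,6,7,8,9,10} 15  {2,3,4,5,6,7,8,9,10} 6
  if 0:i drops first: 21 orders
  if 2:a drops first: 35 orders
heap linearizations: 56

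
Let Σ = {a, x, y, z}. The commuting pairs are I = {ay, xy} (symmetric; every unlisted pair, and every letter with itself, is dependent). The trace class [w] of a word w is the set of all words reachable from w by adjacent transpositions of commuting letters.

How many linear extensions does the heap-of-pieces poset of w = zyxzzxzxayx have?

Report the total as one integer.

8

0(z) covers ∅
1(y) covers 0:z
2(x) covers 0:z
3(z) covers 1:y, 2:x
4(z) covers 3:z
5(x) covers 4:z
6(z) covers 5:x
7(x) covers 6:z
8(a) covers 7:x
9(y) covers 6:z
10(x) covers 8:a
floor of heap: 0:z
completions by unplaced set U, small U first (add the entries for U minus each lowest piece of U):
  |U|=1: {9}:1  {10}:1
  |U|=2: {8,10}:1  {9,10}:2
  |U|=3: {7,8,10}:1  {8,9,10}:3
  |U|=4: {7,8,9,10}:4
  |U|=5: {6,7,8,9,10}:4
  |U|=6: {5,6,7,8,9,10}:4
  |U|=7: {4,5,6,7,8,9,10}:4
  |U|=8: {3,4,5,6,7,8,9,10}:4
  |U|=9: {1,3,4,5,6,7,8,9,10}:4  {2,3,4,5,6,7,8,9,10}:4
  start at 0(z): 8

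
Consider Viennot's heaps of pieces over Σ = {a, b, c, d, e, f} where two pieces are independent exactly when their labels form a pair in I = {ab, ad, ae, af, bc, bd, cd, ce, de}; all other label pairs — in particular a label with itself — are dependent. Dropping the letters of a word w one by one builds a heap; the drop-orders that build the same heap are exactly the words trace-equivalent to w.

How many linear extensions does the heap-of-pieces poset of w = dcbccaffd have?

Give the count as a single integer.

90

#0=d has no predecessor
#1=c has no predecessor
#2=b has no predecessor
#3=c depends on [1:c]
#4=c depends on [3:c]
#5=a depends on [4:c]
#6=f depends on [0:d, 2:b, 4:c]
#7=f depends on [6:f]
#8=d depends on [7:f]
sources: [0:d, 1:c, 2:b]
N(rest) = Σ N(rest − s) over sources s of rest; N(one piece) = 1:
  size 1 → [5]=1  [8]=1
  size 2 → [5,8]=2  [7,8]=1
  size 3 → [5,7,8]=3  [6,7,8]=1
  size 4 → [0,6,7,8]=1  [2,6,7,8]=1  [5,6,7,8]=4
  size 5 → [0,2,6,7,8]=2  [0,5,6,7,8]=5  [2,5,6,7,8]=5  [4,5,6,7,8]=4
  size 6 → [0,2,5,6,7,8]=12  [0,4,5,6,7,8]=9  [2,4,5,6,7,8]=9  [3,4,5,6,7,8]=4
  size 7 → [0,2,4,5,6,7,8]=30  [0,3,4,5,6,7,8]=13  [1,3,4,5,6,7,8]=4  [2,3,4,5,6,7,8]=13
  first=0(d) contributes 17
  first=1(c) contributes 56
  first=2(b) contributes 17
|[w]| = 90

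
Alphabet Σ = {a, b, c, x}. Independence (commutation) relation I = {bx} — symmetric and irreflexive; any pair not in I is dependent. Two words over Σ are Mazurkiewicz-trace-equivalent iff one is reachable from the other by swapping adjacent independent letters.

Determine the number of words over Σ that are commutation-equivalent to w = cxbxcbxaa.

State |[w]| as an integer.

6

drop 0:c onto floor
drop 1:x onto {0:c}
drop 2:b onto {0:c}
drop 3:x onto {1:x}
drop 4:c onto {2:b, 3:x}
drop 5:b onto {4:c}
drop 6:x onto {4:c}
drop 7:a onto {5:b, 6:x}
drop 8:a onto {7:a}
ground layer = {0:c}
drop-orders for the pieces not yet dropped (sum over which currently-grounded one goes next):
  1 to go: {8} 1
  2 to go: {7,8} 1
  3 to go: {5,7,8} 1  {6,7,8} 1
  4 to go: {5,6,7,8} 2
  5 to go: {4,5,6,7,8} 2
  6 to go: {2,4,5,6,7,8} 2  {3,4,5,6,7,8} 2
  7 to go: {1,3,4,5,6,7,8} 2  {2,3,4,5,6,7,8} 4
  if 0:c drops first: 6 orders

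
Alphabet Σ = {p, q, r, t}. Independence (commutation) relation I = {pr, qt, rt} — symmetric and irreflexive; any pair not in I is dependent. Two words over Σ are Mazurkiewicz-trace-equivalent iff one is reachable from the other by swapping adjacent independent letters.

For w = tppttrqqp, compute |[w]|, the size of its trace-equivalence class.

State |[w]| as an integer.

28

piece 0:t — minimal
piece 1:p rests on {0:t}
piece 2:p rests on {1:p}
piece 3:t rests on {2:p}
piece 4:t rests on {3:t}
piece 5:r — minimal
piece 6:q rests on {2:p, 5:r}
piece 7:q rests on {6:q}
piece 8:p rests on {4:t, 7:q}
minimal pieces: {0:t, 5:r}
ways to finish when only these pieces remain (= sum over removing one remaining piece with nothing left below it):
  1 left: {8}→1
  2 left: {4,8}→1  {7,8}→1
  3 left: {3,4,8}→1  {4,7,8}→2  {6,7,8}→1
  4 left: {3,4,7,8}→3  {4,6,7,8}→3  {5,6,7,8}→1
  5 left: {3,4,6,7,8}→6  {4,5,6,7,8}→4
  6 left: {2,3,4,6,7,8}→6  {3,4,5,6,7,8}→10
  7 left: {1,2,3,4,6,7,8}→6  {2,3,4,5,6,7,8}→16
  placing 0:t first → 22 extensions
  placing 5:r first → 6 extensions
total linear extensions = 28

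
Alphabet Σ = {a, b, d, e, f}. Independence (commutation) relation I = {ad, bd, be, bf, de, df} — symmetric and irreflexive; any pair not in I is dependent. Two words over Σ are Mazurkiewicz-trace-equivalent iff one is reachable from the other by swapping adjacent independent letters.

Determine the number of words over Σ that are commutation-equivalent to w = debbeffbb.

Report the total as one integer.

0(d) covers ∅
1(e) covers ∅
2(b) covers ∅
3(b) covers 2:b
4(e) covers 1:e
5(f) covers 4:e
6(f) covers 5:f
7(b) covers 3:b
8(b) covers 7:b
floor of heap: 0:d, 1:e, 2:b
completions by unplaced set U, small U first (add the entries for U minus each lowest piece of U):
  |U|=1: {0}:1  {6}:1  {8}:1
  |U|=2: {0,6}:2  {0,8}:2  {5,6}:1  {6,8}:2  {7,8}:1
  |U|=3: {0,5,6}:3  {0,6,8}:6  {0,7,8}:3  {3,7,8}:1  {4,5,6}:1  {5,6,8}:3  {6,7,8}:3
  |U|=4: {0,3,7,8}:4  {0,4,5,6}:4  {0,5,6,8}:12  {0,6,7,8}:12  {1,4,5,6}:1  {2,3,7,8}:1  {3,6,7,8}:4  {4,5,6,8}:4  {5,6,7,8}:6
  |U|=5: {0,1,4,5,6}:5  {0,2,3,7,8}:5  {0,3,6,7,8}:20  {0,4,5,6,8}:20  {0,5,6,7,8}:30  {1,4,5,6,8}:5  {2,3,6,7,8}:5  {3,5,6,7,8}:10  {4,5,6,7,8}:10
  |U|=6: {0,1,4,5,6,8}:30  {0,2,3,6,7,8}:30  {0,3,5,6,7,8}:60  {0,4,5,6,7,8}:60  {1,4,5,6,7,8}:15  {2,3,5,6,7,8}:15  {3,4,5,6,7,8}:20
  |U|=7: {0,1,4,5,6,7,8}:105  {0,2,3,5,6,7,8}:105  {0,3,4,5,6,7,8}:140  {1,3,4,5,6,7,8}:35  {2,3,4,5,6,7,8}:35
  start at 0(d): 70
  start at 1(e): 280
  start at 2(b): 280
sum over floor = 630

630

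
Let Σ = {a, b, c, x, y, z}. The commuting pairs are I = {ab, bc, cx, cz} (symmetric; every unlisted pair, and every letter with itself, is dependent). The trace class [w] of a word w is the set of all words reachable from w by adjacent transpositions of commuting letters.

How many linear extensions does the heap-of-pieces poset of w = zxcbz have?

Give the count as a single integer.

5

#0=z has no predecessor
#1=x depends on [0:z]
#2=c has no predecessor
#3=b depends on [1:x]
#4=z depends on [3:b]
sources: [0:z, 2:c]
N(rest) = Σ N(rest − s) over sources s of rest; N(one piece) = 1:
  size 1 → [2]=1  [4]=1
  size 2 → [2,4]=2  [3,4]=1
  size 3 → [1,3,4]=1  [2,3,4]=3
  first=0(z) contributes 4
  first=2(c) contributes 1
|[w]| = 5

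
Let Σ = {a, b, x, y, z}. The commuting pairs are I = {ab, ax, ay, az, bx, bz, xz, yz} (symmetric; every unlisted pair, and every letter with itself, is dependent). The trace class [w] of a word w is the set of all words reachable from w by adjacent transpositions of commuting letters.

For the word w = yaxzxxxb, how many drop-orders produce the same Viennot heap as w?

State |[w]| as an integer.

280

#0=y has no predecessor
#1=a has no predecessor
#2=x depends on [0:y]
#3=z has no predecessor
#4=x depends on [2:x]
#5=x depends on [4:x]
#6=x depends on [5:x]
#7=b depends on [0:y]
sources: [0:y, 1:a, 3:z]
N(rest) = Σ N(rest − s) over sources s of rest; N(one piece) = 1:
  size 1 → [1]=1  [3]=1  [6]=1  [7]=1
  size 2 → [1,3]=2  [1,6]=2  [1,7]=2  [3,6]=2  [3,7]=2  [5,6]=1  [6,7]=2
  size 3 → [1,3,6]=6  [1,3,7]=6  [1,5,6]=3  [1,6,7]=6  [3,5,6]=3  [3,6,7]=6  [4,5,6]=1  [5,6,7]=3
  size 4 → [1,3,5,6]=12  [1,3,6,7]=24  [1,4,5,6]=4  [1,5,6,7]=12  [2,4,5,6]=1  [3,4,5,6]=4  [3,5,6,7]=12  [4,5,6,7]=4
  size 5 → [1,2,4,5,6]=5  [1,3,4,5,6]=20  [1,3,5,6,7]=60  [1,4,5,6,7]=20  [2,3,4,5,6]=5  [2,4,5,6,7]=5  [3,4,5,6,7]=20
  size 6 → [0,2,4,5,6,7]=5  [1,2,3,4,5,6]=30  [1,2,4,5,6,7]=30  [1,3,4,5,6,7]=120  [2,3,4,5,6,7]=30
  first=0(y) contributes 210
  first=1(a) contributes 35
  first=3(z) contributes 35
|[w]| = 280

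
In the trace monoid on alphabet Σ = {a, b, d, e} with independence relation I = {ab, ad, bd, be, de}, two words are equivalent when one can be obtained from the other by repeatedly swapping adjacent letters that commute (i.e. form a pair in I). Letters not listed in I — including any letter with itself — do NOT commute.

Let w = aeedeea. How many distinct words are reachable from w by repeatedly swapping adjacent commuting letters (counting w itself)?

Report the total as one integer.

piece 0:a — minimal
piece 1:e rests on {0:a}
piece 2:e rests on {1:e}
piece 3:d — minimal
piece 4:e rests on {2:e}
piece 5:e rests on {4:e}
piece 6:a rests on {5:e}
minimal pieces: {0:a, 3:d}
ways to finish when only these pieces remain (= sum over removing one remaining piece with nothing left below it):
  1 left: {3}→1  {6}→1
  2 left: {3,6}→2  {5,6}→1
  3 left: {3,5,6}→3  {4,5,6}→1
  4 left: {2,4,5,6}→1  {3,4,5,6}→4
  5 left: {1,2,4,5,6}→1  {2,3,4,5,6}→5
  placing 0:a first → 6 extensions
  placing 3:d first → 1 extensions
total linear extensions = 7

7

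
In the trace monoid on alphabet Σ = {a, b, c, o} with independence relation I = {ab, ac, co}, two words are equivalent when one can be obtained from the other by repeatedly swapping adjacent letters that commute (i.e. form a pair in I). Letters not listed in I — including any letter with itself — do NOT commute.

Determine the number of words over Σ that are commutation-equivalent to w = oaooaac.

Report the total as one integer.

drop 0:o onto floor
drop 1:a onto {0:o}
drop 2:o onto {1:a}
drop 3:o onto {2:o}
drop 4:a onto {3:o}
drop 5:a onto {4:a}
drop 6:c onto floor
ground layer = {0:o, 6:c}
drop-orders for the pieces not yet dropped (sum over which currently-grounded one goes next):
  1 to go: {5} 1  {6} 1
  2 to go: {4,5} 1  {5,6} 2
  3 to go: {3,4,5} 1  {4,5,6} 3
  4 to go: {2,3,4,5} 1  {3,4,5,6} 4
  5 to go: {1,2,3,4,5} 1  {2,3,4,5,6} 5
  if 0:o drops first: 6 orders
  if 6:c drops first: 1 orders
heap linearizations: 7

7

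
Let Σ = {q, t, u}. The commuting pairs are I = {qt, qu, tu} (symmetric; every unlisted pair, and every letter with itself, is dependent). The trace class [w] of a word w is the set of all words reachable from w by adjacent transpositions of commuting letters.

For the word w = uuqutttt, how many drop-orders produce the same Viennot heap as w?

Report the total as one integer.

drop 0:u onto floor
drop 1:u onto {0:u}
drop 2:q onto floor
drop 3:u onto {1:u}
drop 4:t onto floor
drop 5:t onto {4:t}
drop 6:t onto {5:t}
drop 7:t onto {6:t}
ground layer = {0:u, 2:q, 4:t}
drop-orders for the pieces not yet dropped (sum over which currently-grounded one goes next):
  1 to go: {2} 1  {3} 1  {7} 1
  2 to go: {1,3} 1  {2,3} 2  {2,7} 2  {3,7} 2  {6,7} 1
  3 to go: {0,1,3} 1  {1,2,3} 3  {1,3,7} 3  {2,3,7} 6  {2,6,7} 3  {3,6,7} 3  {5,6,7} 1
  4 to go: {0,1,2,3} 4  {0,1,3,7} 4  {1,2,3,7} 12  {1,3,6,7} 6  {2,3,6,7} 12  {2,5,6,7} 4  {3,5,6,7} 4  {4,5,6,7} 1
  5 to go: {0,1,2,3,7} 20  {0,1,3,6,7} 10  {1,2,3,6,7} 30  {1,3,5,6,7} 10  {2,3,5,6,7} 20  {2,4,5,6,7} 5  {3,4,5,6,7} 5
  6 to go: {0,1,2,3,6,7} 60  {0,1,3,5,6,7} 20  {1,2,3,5,6,7} 60  {1,3,4,5,6,7} 15  {2,3,4,5,6,7} 30
  if 0:u drops first: 105 orders
  if 2:q drops first: 35 orders
  if 4:t drops first: 140 orders
heap linearizations: 280

280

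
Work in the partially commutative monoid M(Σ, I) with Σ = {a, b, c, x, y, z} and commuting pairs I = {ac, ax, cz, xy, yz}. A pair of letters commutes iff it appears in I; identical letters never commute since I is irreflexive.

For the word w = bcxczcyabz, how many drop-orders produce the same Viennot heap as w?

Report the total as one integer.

4

drop 0:b onto floor
drop 1:c onto {0:b}
drop 2:x onto {1:c}
drop 3:c onto {2:x}
drop 4:z onto {2:x}
drop 5:c onto {3:c}
drop 6:y onto {5:c}
drop 7:a onto {4:z, 6:y}
drop 8:b onto {7:a}
drop 9:z onto {8:b}
ground layer = {0:b}
drop-orders for the pieces not yet dropped (sum over which currently-grounded one goes next):
  1 to go: {9} 1
  2 to go: {8,9} 1
  3 to go: {7,8,9} 1
  4 to go: {4,7,8,9} 1  {6,7,8,9} 1
  5 to go: {4,6,7,8,9} 2  {5,6,7,8,9} 1
  6 to go: {3,5,6,7,8,9} 1  {4,5,6,7,8,9} 3
  7 to go: {3,4,5,6,7,8,9} 4
  8 to go: {2,3,4,5,6,7,8,9} 4
  if 0:b drops first: 4 orders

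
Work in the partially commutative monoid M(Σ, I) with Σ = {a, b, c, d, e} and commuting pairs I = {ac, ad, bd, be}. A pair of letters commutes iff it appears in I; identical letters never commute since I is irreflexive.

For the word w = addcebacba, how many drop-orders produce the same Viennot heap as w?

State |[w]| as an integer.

piece 0:a — minimal
piece 1:d — minimal
piece 2:d rests on {1:d}
piece 3:c rests on {2:d}
piece 4:e rests on {0:a, 3:c}
piece 5:b rests on {0:a, 3:c}
piece 6:a rests on {4:e, 5:b}
piece 7:c rests on {4:e, 5:b}
piece 8:b rests on {6:a, 7:c}
piece 9:a rests on {8:b}
minimal pieces: {0:a, 1:d}
ways to finish when only these pieces remain (= sum over removing one remaining piece with nothing left below it):
  1 left: {9}→1
  2 left: {8,9}→1
  3 left: {6,8,9}→1  {7,8,9}→1
  4 left: {6,7,8,9}→2
  5 left: {4,6,7,8,9}→2  {5,6,7,8,9}→2
  6 left: {4,5,6,7,8,9}→4
  7 left: {0,4,5,6,7,8,9}→4  {3,4,5,6,7,8,9}→4
  8 left: {0,3,4,5,6,7,8,9}→8  {2,3,4,5,6,7,8,9}→4
  placing 0:a first → 4 extensions
  placing 1:d first → 12 extensions
total linear extensions = 16

16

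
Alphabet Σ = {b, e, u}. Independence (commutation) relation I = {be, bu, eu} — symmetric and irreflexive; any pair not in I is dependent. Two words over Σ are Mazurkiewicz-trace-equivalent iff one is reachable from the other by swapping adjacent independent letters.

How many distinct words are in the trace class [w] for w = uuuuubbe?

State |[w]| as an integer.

drop 0:u onto floor
drop 1:u onto {0:u}
drop 2:u onto {1:u}
drop 3:u onto {2:u}
drop 4:u onto {3:u}
drop 5:b onto floor
drop 6:b onto {5:b}
drop 7:e onto floor
ground layer = {0:u, 5:b, 7:e}
drop-orders for the pieces not yet dropped (sum over which currently-grounded one goes next):
  1 to go: {4} 1  {6} 1  {7} 1
  2 to go: {3,4} 1  {4,6} 2  {4,7} 2  {5,6} 1  {6,7} 2
  3 to go: {2,3,4} 1  {3,4,6} 3  {3,4,7} 3  {4,5,6} 3  {4,6,7} 6  {5,6,7} 3
  4 to go: {1,2,3,4} 1  {2,3,4,6} 4  {2,3,4,7} 4  {3,4,5,6} 6  {3,4,6,7} 12  {4,5,6,7} 12
  5 to go: {0,1,2,3,4} 1  {1,2,3,4,6} 5  {1,2,3,4,7} 5  {2,3,4,5,6} 10  {2,3,4,6,7} 20  {3,4,5,6,7} 30
  6 to go: {0,1,2,3,4,6} 6  {0,1,2,3,4,7} 6  {1,2,3,4,5,6} 15  {1,2,3,4,6,7} 30  {2,3,4,5,6,7} 60
  if 0:u drops first: 105 orders
  if 5:b drops first: 42 orders
  if 7:e drops first: 21 orders
heap linearizations: 168

168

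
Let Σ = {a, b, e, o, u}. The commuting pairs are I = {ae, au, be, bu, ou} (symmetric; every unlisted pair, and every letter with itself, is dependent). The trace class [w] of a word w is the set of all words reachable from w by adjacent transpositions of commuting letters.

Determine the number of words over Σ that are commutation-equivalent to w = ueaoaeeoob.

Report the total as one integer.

#0=u has no predecessor
#1=e depends on [0:u]
#2=a has no predecessor
#3=o depends on [1:e, 2:a]
#4=a depends on [3:o]
#5=e depends on [3:o]
#6=e depends on [5:e]
#7=o depends on [4:a, 6:e]
#8=o depends on [7:o]
#9=b depends on [8:o]
sources: [0:u, 2:a]
N(rest) = Σ N(rest − s) over sources s of rest; N(one piece) = 1:
  size 1 → [9]=1
  size 2 → [8,9]=1
  size 3 → [7,8,9]=1
  size 4 → [4,7,8,9]=1  [6,7,8,9]=1
  size 5 → [4,6,7,8,9]=2  [5,6,7,8,9]=1
  size 6 → [4,5,6,7,8,9]=3
  size 7 → [3,4,5,6,7,8,9]=3
  size 8 → [1,3,4,5,6,7,8,9]=3  [2,3,4,5,6,7,8,9]=3
  first=0(u) contributes 6
  first=2(a) contributes 3
|[w]| = 9

9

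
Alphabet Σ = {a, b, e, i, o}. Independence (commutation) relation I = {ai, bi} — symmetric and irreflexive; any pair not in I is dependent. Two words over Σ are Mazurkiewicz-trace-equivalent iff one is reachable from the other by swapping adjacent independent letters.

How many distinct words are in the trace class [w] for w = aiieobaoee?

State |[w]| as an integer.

3

#0=a has no predecessor
#1=i has no predecessor
#2=i depends on [1:i]
#3=e depends on [0:a, 2:i]
#4=o depends on [3:e]
#5=b depends on [4:o]
#6=a depends on [5:b]
#7=o depends on [6:a]
#8=e depends on [7:o]
#9=e depends on [8:e]
sources: [0:a, 1:i]
N(rest) = Σ N(rest − s) over sources s of rest; N(one piece) = 1:
  size 1 → [9]=1
  size 2 → [8,9]=1
  size 3 → [7,8,9]=1
  size 4 → [6,7,8,9]=1
  size 5 → [5,6,7,8,9]=1
  size 6 → [4,5,6,7,8,9]=1
  size 7 → [3,4,5,6,7,8,9]=1
  size 8 → [0,3,4,5,6,7,8,9]=1  [2,3,4,5,6,7,8,9]=1
  first=0(a) contributes 1
  first=1(i) contributes 2
|[w]| = 3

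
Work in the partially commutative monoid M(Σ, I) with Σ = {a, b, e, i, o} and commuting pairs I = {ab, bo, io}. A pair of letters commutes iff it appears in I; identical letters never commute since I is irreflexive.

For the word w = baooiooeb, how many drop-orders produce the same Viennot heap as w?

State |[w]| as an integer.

#0=b has no predecessor
#1=a has no predecessor
#2=o depends on [1:a]
#3=o depends on [2:o]
#4=i depends on [0:b, 1:a]
#5=o depends on [3:o]
#6=o depends on [5:o]
#7=e depends on [4:i, 6:o]
#8=b depends on [7:e]
sources: [0:b, 1:a]
N(rest) = Σ N(rest − s) over sources s of rest; N(one piece) = 1:
  size 1 → [8]=1
  size 2 → [7,8]=1
  size 3 → [4,7,8]=1  [6,7,8]=1
  size 4 → [0,4,7,8]=1  [4,6,7,8]=2  [5,6,7,8]=1
  size 5 → [0,4,6,7,8]=3  [3,5,6,7,8]=1  [4,5,6,7,8]=3
  size 6 → [0,4,5,6,7,8]=6  [2,3,5,6,7,8]=1  [3,4,5,6,7,8]=4
  size 7 → [0,3,4,5,6,7,8]=10  [2,3,4,5,6,7,8]=5
  first=0(b) contributes 5
  first=1(a) contributes 15
|[w]| = 20

20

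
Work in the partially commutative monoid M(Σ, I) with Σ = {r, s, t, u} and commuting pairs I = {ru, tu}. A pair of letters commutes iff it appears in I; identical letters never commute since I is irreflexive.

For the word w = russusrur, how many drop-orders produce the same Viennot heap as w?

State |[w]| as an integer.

6

drop 0:r onto floor
drop 1:u onto floor
drop 2:s onto {0:r, 1:u}
drop 3:s onto {2:s}
drop 4:u onto {3:s}
drop 5:s onto {4:u}
drop 6:r onto {5:s}
drop 7:u onto {5:s}
drop 8:r onto {6:r}
ground layer = {0:r, 1:u}
drop-orders for the pieces not yet dropped (sum over which currently-grounded one goes next):
  1 to go: {7} 1  {8} 1
  2 to go: {6,8} 1  {7,8} 2
  3 to go: {6,7,8} 3
  4 to go: {5,6,7,8} 3
  5 to go: {4,5,6,7,8} 3
  6 to go: {3,4,5,6,7,8} 3
  7 to go: {2,3,4,5,6,7,8} 3
  if 0:r drops first: 3 orders
  if 1:u drops first: 3 orders
heap linearizations: 6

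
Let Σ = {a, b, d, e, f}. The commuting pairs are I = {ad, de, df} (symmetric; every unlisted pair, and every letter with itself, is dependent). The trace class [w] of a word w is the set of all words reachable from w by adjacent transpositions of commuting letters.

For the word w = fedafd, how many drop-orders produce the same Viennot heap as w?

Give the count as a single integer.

15

0(f) covers ∅
1(e) covers 0:f
2(d) covers ∅
3(a) covers 1:e
4(f) covers 3:a
5(d) covers 2:d
floor of heap: 0:f, 2:d
completions by unplaced set U, small U first (add the entries for U minus each lowest piece of U):
  |U|=1: {4}:1  {5}:1
  |U|=2: {2,5}:1  {3,4}:1  {4,5}:2
  |U|=3: {1,3,4}:1  {2,4,5}:3  {3,4,5}:3
  |U|=4: {0,1,3,4}:1  {1,3,4,5}:4  {2,3,4,5}:6
  start at 0(f): 10
  start at 2(d): 5
sum over floor = 15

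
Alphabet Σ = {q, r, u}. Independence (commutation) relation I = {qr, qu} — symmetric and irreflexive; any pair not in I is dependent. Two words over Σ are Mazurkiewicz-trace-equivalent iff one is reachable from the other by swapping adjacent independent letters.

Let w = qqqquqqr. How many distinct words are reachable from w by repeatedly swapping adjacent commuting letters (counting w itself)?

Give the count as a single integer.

piece 0:q — minimal
piece 1:q rests on {0:q}
piece 2:q rests on {1:q}
piece 3:q rests on {2:q}
piece 4:u — minimal
piece 5:q rests on {3:q}
piece 6:q rests on {5:q}
piece 7:r rests on {4:u}
minimal pieces: {0:q, 4:u}
ways to finish when only these pieces remain (= sum over removing one remaining piece with nothing left below it):
  1 left: {6}→1  {7}→1
  2 left: {4,7}→1  {5,6}→1  {6,7}→2
  3 left: {3,5,6}→1  {4,6,7}→3  {5,6,7}→3
  4 left: {2,3,5,6}→1  {3,5,6,7}→4  {4,5,6,7}→6
  5 left: {1,2,3,5,6}→1  {2,3,5,6,7}→5  {3,4,5,6,7}→10
  6 left: {0,1,2,3,5,6}→1  {1,2,3,5,6,7}→6  {2,3,4,5,6,7}→15
  placing 0:q first → 21 extensions
  placing 4:u first → 7 extensions
total linear extensions = 28

28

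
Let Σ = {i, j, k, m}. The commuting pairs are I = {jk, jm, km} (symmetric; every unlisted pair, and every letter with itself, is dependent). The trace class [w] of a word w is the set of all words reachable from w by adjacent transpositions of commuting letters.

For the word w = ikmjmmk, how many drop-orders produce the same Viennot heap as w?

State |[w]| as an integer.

drop 0:i onto floor
drop 1:k onto {0:i}
drop 2:m onto {0:i}
drop 3:j onto {0:i}
drop 4:m onto {2:m}
drop 5:m onto {4:m}
drop 6:k onto {1:k}
ground layer = {0:i}
drop-orders for the pieces not yet dropped (sum over which currently-grounded one goes next):
  1 to go: {3} 1  {5} 1  {6} 1
  2 to go: {1,6} 1  {3,5} 2  {3,6} 2  {4,5} 1  {5,6} 2
  3 to go: {1,3,6} 3  {1,5,6} 3  {2,4,5} 1  {3,4,5} 3  {3,5,6} 6  {4,5,6} 3
  4 to go: {1,3,5,6} 12  {1,4,5,6} 6  {2,3,4,5} 4  {2,4,5,6} 4  {3,4,5,6} 12
  5 to go: {1,2,4,5,6} 10  {1,3,4,5,6} 30  {2,3,4,5,6} 20
  if 0:i drops first: 60 orders

60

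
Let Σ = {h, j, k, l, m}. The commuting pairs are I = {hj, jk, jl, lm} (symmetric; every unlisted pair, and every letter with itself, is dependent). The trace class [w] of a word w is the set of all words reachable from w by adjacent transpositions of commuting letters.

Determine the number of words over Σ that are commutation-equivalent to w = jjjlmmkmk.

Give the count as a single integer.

6

drop 0:j onto floor
drop 1:j onto {0:j}
drop 2:j onto {1:j}
drop 3:l onto floor
drop 4:m onto {2:j}
drop 5:m onto {4:m}
drop 6:k onto {3:l, 5:m}
drop 7:m onto {6:k}
drop 8:k onto {7:m}
ground layer = {0:j, 3:l}
drop-orders for the pieces not yet dropped (sum over which currently-grounded one goes next):
  1 to go: {8} 1
  2 to go: {7,8} 1
  3 to go: {6,7,8} 1
  4 to go: {3,6,7,8} 1  {5,6,7,8} 1
  5 to go: {3,5,6,7,8} 2  {4,5,6,7,8} 1
  6 to go: {2,4,5,6,7,8} 1  {3,4,5,6,7,8} 3
  7 to go: {1,2,4,5,6,7,8} 1  {2,3,4,5,6,7,8} 4
  if 0:j drops first: 5 orders
  if 3:l drops first: 1 orders
heap linearizations: 6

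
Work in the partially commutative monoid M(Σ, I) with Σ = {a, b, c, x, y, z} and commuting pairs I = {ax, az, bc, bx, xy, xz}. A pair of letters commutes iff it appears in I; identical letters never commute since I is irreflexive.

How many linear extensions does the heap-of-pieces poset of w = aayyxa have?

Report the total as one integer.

#0=a has no predecessor
#1=a depends on [0:a]
#2=y depends on [1:a]
#3=y depends on [2:y]
#4=x has no predecessor
#5=a depends on [3:y]
sources: [0:a, 4:x]
N(rest) = Σ N(rest − s) over sources s of rest; N(one piece) = 1:
  size 1 → [4]=1  [5]=1
  size 2 → [3,5]=1  [4,5]=2
  size 3 → [2,3,5]=1  [3,4,5]=3
  size 4 → [1,2,3,5]=1  [2,3,4,5]=4
  first=0(a) contributes 5
  first=4(x) contributes 1
|[w]| = 6

6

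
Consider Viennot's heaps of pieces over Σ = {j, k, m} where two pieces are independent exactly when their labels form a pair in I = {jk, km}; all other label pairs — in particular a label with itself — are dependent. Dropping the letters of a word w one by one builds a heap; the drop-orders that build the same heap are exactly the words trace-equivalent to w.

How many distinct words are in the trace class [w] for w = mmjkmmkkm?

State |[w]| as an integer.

drop 0:m onto floor
drop 1:m onto {0:m}
drop 2:j onto {1:m}
drop 3:k onto floor
drop 4:m onto {2:j}
drop 5:m onto {4:m}
drop 6:k onto {3:k}
drop 7:k onto {6:k}
drop 8:m onto {5:m}
ground layer = {0:m, 3:k}
drop-orders for the pieces not yet dropped (sum over which currently-grounded one goes next):
  1 to go: {7} 1  {8} 1
  2 to go: {5,8} 1  {6,7} 1  {7,8} 2
  3 to go: {3,6,7} 1  {4,5,8} 1  {5,7,8} 3  {6,7,8} 3
  4 to go: {2,4,5,8} 1  {3,6,7,8} 4  {4,5,7,8} 4  {5,6,7,8} 6
  5 to go: {1,2,4,5,8} 1  {2,4,5,7,8} 5  {3,5,6,7,8} 10  {4,5,6,7,8} 10
  6 to go: {0,1,2,4,5,8} 1  {1,2,4,5,7,8} 6  {2,4,5,6,7,8} 15  {3,4,5,6,7,8} 20
  7 to go: {0,1,2,4,5,7,8} 7  {1,2,4,5,6,7,8} 21  {2,3,4,5,6,7,8} 35
  if 0:m drops first: 56 orders
  if 3:k drops first: 28 orders
heap linearizations: 84

84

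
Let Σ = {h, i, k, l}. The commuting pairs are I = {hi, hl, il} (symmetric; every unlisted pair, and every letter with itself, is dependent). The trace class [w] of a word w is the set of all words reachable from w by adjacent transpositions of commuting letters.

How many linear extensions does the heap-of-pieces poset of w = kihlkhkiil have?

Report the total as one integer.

18

#0=k has no predecessor
#1=i depends on [0:k]
#2=h depends on [0:k]
#3=l depends on [0:k]
#4=k depends on [1:i, 2:h, 3:l]
#5=h depends on [4:k]
#6=k depends on [5:h]
#7=i depends on [6:k]
#8=i depends on [7:i]
#9=l depends on [6:k]
sources: [0:k]
N(rest) = Σ N(rest − s) over sources s of rest; N(one piece) = 1:
  size 1 → [8]=1  [9]=1
  size 2 → [7,8]=1  [8,9]=2
  size 3 → [7,8,9]=3
  size 4 → [6,7,8,9]=3
  size 5 → [5,6,7,8,9]=3
  size 6 → [4,5,6,7,8,9]=3
  size 7 → [1,4,5,6,7,8,9]=3  [2,4,5,6,7,8,9]=3  [3,4,5,6,7,8,9]=3
  size 8 → [1,2,4,5,6,7,8,9]=6  [1,3,4,5,6,7,8,9]=6  [2,3,4,5,6,7,8,9]=6
  first=0(k) contributes 18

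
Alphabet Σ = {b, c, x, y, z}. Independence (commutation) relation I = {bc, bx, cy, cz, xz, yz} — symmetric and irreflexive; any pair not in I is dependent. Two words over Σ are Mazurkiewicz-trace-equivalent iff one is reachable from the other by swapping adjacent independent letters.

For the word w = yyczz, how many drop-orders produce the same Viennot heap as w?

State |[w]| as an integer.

30

#0=y has no predecessor
#1=y depends on [0:y]
#2=c has no predecessor
#3=z has no predecessor
#4=z depends on [3:z]
sources: [0:y, 2:c, 3:z]
N(rest) = Σ N(rest − s) over sources s of rest; N(one piece) = 1:
  size 1 → [1]=1  [2]=1  [4]=1
  size 2 → [0,1]=1  [1,2]=2  [1,4]=2  [2,4]=2  [3,4]=1
  size 3 → [0,1,2]=3  [0,1,4]=3  [1,2,4]=6  [1,3,4]=3  [2,3,4]=3
  first=0(y) contributes 12
  first=2(c) contributes 6
  first=3(z) contributes 12
|[w]| = 30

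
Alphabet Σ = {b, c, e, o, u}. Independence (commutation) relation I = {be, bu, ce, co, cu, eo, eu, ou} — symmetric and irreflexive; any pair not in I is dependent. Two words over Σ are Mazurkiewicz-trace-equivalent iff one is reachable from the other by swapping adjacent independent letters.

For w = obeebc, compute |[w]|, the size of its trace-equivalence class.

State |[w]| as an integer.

15

piece 0:o — minimal
piece 1:b rests on {0:o}
piece 2:e — minimal
piece 3:e rests on {2:e}
piece 4:b rests on {1:b}
piece 5:c rests on {4:b}
minimal pieces: {0:o, 2:e}
ways to finish when only these pieces remain (= sum over removing one remaining piece with nothing left below it):
  1 left: {3}→1  {5}→1
  2 left: {2,3}→1  {3,5}→2  {4,5}→1
  3 left: {1,4,5}→1  {2,3,5}→3  {3,4,5}→3
  4 left: {0,1,4,5}→1  {1,3,4,5}→4  {2,3,4,5}→6
  placing 0:o first → 10 extensions
  placing 2:e first → 5 extensions
total linear extensions = 15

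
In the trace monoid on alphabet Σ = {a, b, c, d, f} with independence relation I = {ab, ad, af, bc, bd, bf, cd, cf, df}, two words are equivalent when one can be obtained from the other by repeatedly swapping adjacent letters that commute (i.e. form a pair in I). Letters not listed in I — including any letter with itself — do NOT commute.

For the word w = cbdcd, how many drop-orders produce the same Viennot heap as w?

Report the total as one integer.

30

drop 0:c onto floor
drop 1:b onto floor
drop 2:d onto floor
drop 3:c onto {0:c}
drop 4:d onto {2:d}
ground layer = {0:c, 1:b, 2:d}
drop-orders for the pieces not yet dropped (sum over which currently-grounded one goes next):
  1 to go: {1} 1  {3} 1  {4} 1
  2 to go: {0,3} 1  {1,3} 2  {1,4} 2  {2,4} 1  {3,4} 2
  3 to go: {0,1,3} 3  {0,3,4} 3  {1,2,4} 3  {1,3,4} 6  {2,3,4} 3
  if 0:c drops first: 12 orders
  if 1:b drops first: 6 orders
  if 2:d drops first: 12 orders
heap linearizations: 30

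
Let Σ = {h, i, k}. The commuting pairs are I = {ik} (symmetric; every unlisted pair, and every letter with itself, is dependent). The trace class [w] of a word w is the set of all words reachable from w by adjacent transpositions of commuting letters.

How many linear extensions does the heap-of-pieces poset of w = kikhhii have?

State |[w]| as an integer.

#0=k has no predecessor
#1=i has no predecessor
#2=k depends on [0:k]
#3=h depends on [1:i, 2:k]
#4=h depends on [3:h]
#5=i depends on [4:h]
#6=i depends on [5:i]
sources: [0:k, 1:i]
N(rest) = Σ N(rest − s) over sources s of rest; N(one piece) = 1:
  size 1 → [6]=1
  size 2 → [5,6]=1
  size 3 → [4,5,6]=1
  size 4 → [3,4,5,6]=1
  size 5 → [1,3,4,5,6]=1  [2,3,4,5,6]=1
  first=0(k) contributes 2
  first=1(i) contributes 1
|[w]| = 3

3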